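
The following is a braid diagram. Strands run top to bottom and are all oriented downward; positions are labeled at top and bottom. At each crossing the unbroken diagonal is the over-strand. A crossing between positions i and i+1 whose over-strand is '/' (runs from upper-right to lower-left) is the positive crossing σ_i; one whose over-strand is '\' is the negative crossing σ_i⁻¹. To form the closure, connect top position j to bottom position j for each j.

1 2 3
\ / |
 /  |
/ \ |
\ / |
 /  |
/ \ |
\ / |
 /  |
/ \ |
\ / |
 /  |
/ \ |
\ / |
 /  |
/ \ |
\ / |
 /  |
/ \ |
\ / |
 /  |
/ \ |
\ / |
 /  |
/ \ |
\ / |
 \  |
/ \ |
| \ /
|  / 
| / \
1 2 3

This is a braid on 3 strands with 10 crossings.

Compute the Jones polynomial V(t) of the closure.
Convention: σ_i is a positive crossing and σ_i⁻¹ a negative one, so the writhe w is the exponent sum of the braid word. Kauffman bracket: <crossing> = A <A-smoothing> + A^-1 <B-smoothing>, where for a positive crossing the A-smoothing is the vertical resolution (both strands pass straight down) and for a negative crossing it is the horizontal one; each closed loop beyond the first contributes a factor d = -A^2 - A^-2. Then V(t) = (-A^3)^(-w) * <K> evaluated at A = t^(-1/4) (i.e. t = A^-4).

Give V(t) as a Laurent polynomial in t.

Reading the diagram top to bottom ('/'-over between positions i,i+1 = s_i, '\'-over = s_i^-1): braid word = s1 s1 s1 s1 s1 s1 s1 s1 s1^-1 s2.
The presented braid s1 s1 s1 s1 s1 s1 s1 s1 s1^-1 s2 on 3 strands reduces by inverse Markov moves (closure unchanged at each step):
  Destabilize: the word has the form β·s2 where s2 occurs only as the final letter (β ∈ B_2); drop it and the last strand → 2 strands.
  Deconjugate: the word is γ·β·γ⁻¹ with γ = s1 (prefix) and γ⁻¹ = s1^-1 (suffix); strip both.
Reduced to β = s1 s1 s1 s1 s1 s1 s1 on 2 strands, 7 crossings.
Compute on β:
Braid: s1 s1 s1 s1 s1 s1 s1 on 2 strands, 7 crossings.
Writhe w = (#positive) - (#negative) = 7 - 0 = 7.
Computing the Kauffman bracket via state sum. There are 2^7 = 128 states.
Each crossing splits two ways (0=vertical, 1=horizontal). The state's weight is A^(#A-smoothings - #B-smoothings) * d^(loops - 1).
Tabulate the states by total A-exponent and number of loops L (A-exp: L × count):
  A^7: L=2 ×1
  A^5: L=1 ×7
  A^3: L=2 ×21
  A^1: L=3 ×35
  A^-1: L=4 ×35
  A^-3: L=5 ×21
  A^-5: L=6 ×7
  A^-7: L=7 ×1
Each group contributes A^e * Σ count * d^(L-1):
Powers of d = -A^2 - A^-2: d^2 = A^4 + 2 + A^-4; d^3 = -A^6 - 3*A^2 - 3*A^-2 - A^-6; d^4 = A^8 + 4*A^4 + 6 + 4*A^-4 + A^-8; d^5 = -A^10 - 5*A^6 - 10*A^2 - 10*A^-2 - 5*A^-6 - A^-10; d^6 = A^12 + 6*A^8 + 15*A^4 + 20 + 15*A^-4 + 6*A^-8 + A^-12.
  A^7 * (d) = -A^9 - A^5
  A^5 * (7) = 7*A^5
  A^3 * (21*d) = -21*A^5 - 21*A
  A^1 * (35*d^2) = 35*A^5 + 70*A + 35*A^-3
  A^-1 * (35*d^3) = -35*A^5 - 105*A - 105*A^-3 - 35*A^-7
  A^-3 * (21*d^4) = 21*A^5 + 84*A + 126*A^-3 + 84*A^-7 + 21*A^-11
  A^-5 * (7*d^5) = -7*A^5 - 35*A - 70*A^-3 - 70*A^-7 - 35*A^-11 - 7*A^-15
  A^-7 * (d^6) = A^5 + 6*A + 15*A^-3 + 20*A^-7 + 15*A^-11 + 6*A^-15 + A^-19
Summing the groups: <K> = -A^9 - A + A^-3 - A^-7 + A^-11 - A^-15 + A^-19
Normalise by the writhe: (-A^3)^(-w) = (-A^3)^(-7) = -A^-21, so f(A) = -A^-21 * <K> = A^-12 + A^-20 - A^-24 + A^-28 - A^-32 + A^-36 - A^-40.
Substitute A = t^(-1/4), i.e. A^e → t^(-e/4): V(t) = -t^10 + t^9 - t^8 + t^7 - t^6 + t^5 + t^3

Answer: -t^10 + t^9 - t^8 + t^7 - t^6 + t^5 + t^3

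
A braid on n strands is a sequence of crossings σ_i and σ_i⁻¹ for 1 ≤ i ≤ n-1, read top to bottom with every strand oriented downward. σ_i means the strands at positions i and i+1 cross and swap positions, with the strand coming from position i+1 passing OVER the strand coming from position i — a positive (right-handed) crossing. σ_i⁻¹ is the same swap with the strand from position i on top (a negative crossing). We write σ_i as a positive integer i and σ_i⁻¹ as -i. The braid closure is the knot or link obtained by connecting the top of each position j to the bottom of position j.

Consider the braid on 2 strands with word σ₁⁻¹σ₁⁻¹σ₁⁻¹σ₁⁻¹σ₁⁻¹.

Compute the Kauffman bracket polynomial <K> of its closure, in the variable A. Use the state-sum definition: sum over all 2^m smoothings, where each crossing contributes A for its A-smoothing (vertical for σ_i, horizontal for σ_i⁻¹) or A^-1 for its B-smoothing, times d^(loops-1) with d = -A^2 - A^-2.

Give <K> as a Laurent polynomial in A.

A^13 - A^9 + A^5 - A - A^-7

Derivation:
Braid: s1^-1 s1^-1 s1^-1 s1^-1 s1^-1 on 2 strands, 5 crossings.
Writhe w = (#positive) - (#negative) = 0 - 5 = -5.
Computing the Kauffman bracket via state sum. There are 2^5 = 32 states.
Each crossing splits two ways (0=vertical, 1=horizontal). The state's weight is A^(#A-smoothings - #B-smoothings) * d^(loops - 1).
  state 00000: A-exp=-5, loops=2, term = A^-5 * d^1
  state 00001: A-exp=-3, loops=1, term = A^-3 * d^0
  state 00010: A-exp=-3, loops=1, term = A^-3 * d^0
  state 00011: A-exp=-1, loops=2, term = A^-1 * d^1
  state 00100: A-exp=-3, loops=1, term = A^-3 * d^0
  state 00101: A-exp=-1, loops=2, term = A^-1 * d^1
  state 00110: A-exp=-1, loops=2, term = A^-1 * d^1
  state 00111: A-exp=+1, loops=3, term = A^1 * d^2
  state 01000: A-exp=-3, loops=1, term = A^-3 * d^0
  state 01001: A-exp=-1, loops=2, term = A^-1 * d^1
  state 01010: A-exp=-1, loops=2, term = A^-1 * d^1
  state 01011: A-exp=+1, loops=3, term = A^1 * d^2
  state 01100: A-exp=-1, loops=2, term = A^-1 * d^1
  state 01101: A-exp=+1, loops=3, term = A^1 * d^2
  state 01110: A-exp=+1, loops=3, term = A^1 * d^2
  state 01111: A-exp=+3, loops=4, term = A^3 * d^3
  state 10000: A-exp=-3, loops=1, term = A^-3 * d^0
  state 10001: A-exp=-1, loops=2, term = A^-1 * d^1
  state 10010: A-exp=-1, loops=2, term = A^-1 * d^1
  state 10011: A-exp=+1, loops=3, term = A^1 * d^2
  state 10100: A-exp=-1, loops=2, term = A^-1 * d^1
  state 10101: A-exp=+1, loops=3, term = A^1 * d^2
  state 10110: A-exp=+1, loops=3, term = A^1 * d^2
  state 10111: A-exp=+3, loops=4, term = A^3 * d^3
  state 11000: A-exp=-1, loops=2, term = A^-1 * d^1
  state 11001: A-exp=+1, loops=3, term = A^1 * d^2
  state 11010: A-exp=+1, loops=3, term = A^1 * d^2
  state 11011: A-exp=+3, loops=4, term = A^3 * d^3
  state 11100: A-exp=+1, loops=3, term = A^1 * d^2
  state 11101: A-exp=+3, loops=4, term = A^3 * d^3
  state 11110: A-exp=+3, loops=4, term = A^3 * d^3
  state 11111: A-exp=+5, loops=5, term = A^5 * d^4
Collect the terms by A-exponent (count of states per loop number):
Powers of d = -A^2 - A^-2: d^2 = A^4 + 2 + A^-4; d^3 = -A^6 - 3*A^2 - 3*A^-2 - A^-6; d^4 = A^8 + 4*A^4 + 6 + 4*A^-4 + A^-8.
  A^5 * (d^4) = A^13 + 4*A^9 + 6*A^5 + 4*A + A^-3
  A^3 * (5*d^3) = -5*A^9 - 15*A^5 - 15*A - 5*A^-3
  A^1 * (10*d^2) = 10*A^5 + 20*A + 10*A^-3
  A^-1 * (10*d) = -10*A - 10*A^-3
  A^-3 * (5) = 5*A^-3
  A^-5 * (d) = -A^-3 - A^-7
Summing the groups: <K> = A^13 - A^9 + A^5 - A - A^-7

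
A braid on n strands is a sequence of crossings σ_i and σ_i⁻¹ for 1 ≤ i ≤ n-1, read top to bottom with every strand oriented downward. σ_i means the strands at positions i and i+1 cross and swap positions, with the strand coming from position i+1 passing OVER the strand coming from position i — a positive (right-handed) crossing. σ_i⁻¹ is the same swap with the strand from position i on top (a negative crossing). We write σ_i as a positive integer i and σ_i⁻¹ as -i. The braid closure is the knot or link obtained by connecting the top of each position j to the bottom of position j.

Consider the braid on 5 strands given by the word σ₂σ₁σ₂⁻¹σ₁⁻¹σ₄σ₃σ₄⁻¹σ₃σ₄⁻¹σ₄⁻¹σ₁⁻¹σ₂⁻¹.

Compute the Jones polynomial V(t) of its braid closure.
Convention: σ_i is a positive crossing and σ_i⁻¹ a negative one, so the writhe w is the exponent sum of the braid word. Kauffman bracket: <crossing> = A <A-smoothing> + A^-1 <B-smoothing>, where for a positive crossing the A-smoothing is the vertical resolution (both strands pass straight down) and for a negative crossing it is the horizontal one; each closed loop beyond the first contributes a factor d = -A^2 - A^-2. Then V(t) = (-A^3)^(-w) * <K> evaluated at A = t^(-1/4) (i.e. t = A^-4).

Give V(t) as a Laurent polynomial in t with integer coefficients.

t^2 - t + 1 - t^-1 + t^-2

Derivation:
The presented braid s2 s1 s2^-1 s1^-1 s4 s3 s4^-1 s3 s4^-1 s4^-1 s1^-1 s2^-1 on 5 strands reduces by inverse Markov moves (closure unchanged at each step):
  Deconjugate: the word is γ·β·γ⁻¹ with γ = s2 s1 (prefix) and γ⁻¹ = s1^-1 s2^-1 (suffix); strip both.
Reduced to β = s2^-1 s1^-1 s4 s3 s4^-1 s3 s4^-1 s4^-1 on 5 strands, 8 crossings.
Compute on β:
Braid: s2^-1 s1^-1 s4 s3 s4^-1 s3 s4^-1 s4^-1 on 5 strands, 8 crossings.
Writhe w = (#positive) - (#negative) = 3 - 5 = -2.
Computing the Kauffman bracket via state sum. There are 2^8 = 256 states.
For each crossing: s=0 is the vertical smoothing, s=1 horizontal. Crossing k contributes A^(sign_k * (1 - 2*s_k)); loop factor d = -A^2 - A^-2.
Tabulate the states by total A-exponent and number of loops L (A-exp: L × count):
  A^8: L=4 ×1
  A^6: L=3 ×5, L=5 ×3
  A^4: L=2 ×10, L=4 ×15, L=6 ×3
  A^2: L=1 ×8, L=3 ×32, L=5 ×15, L=7 ×1
  A^0: L=2 ×30, L=4 ×35, L=6 ×5
  A^-2: L=1 ×3, L=3 ×39, L=5 ×14
  A^-4: L=2 ×7, L=4 ×20, L=6 ×1
  A^-6: L=3 ×5, L=5 ×3
  A^-8: L=4 ×1
Each group contributes A^e * Σ count * d^(L-1):
Powers of d = -A^2 - A^-2: d^2 = A^4 + 2 + A^-4; d^3 = -A^6 - 3*A^2 - 3*A^-2 - A^-6; d^4 = A^8 + 4*A^4 + 6 + 4*A^-4 + A^-8; d^5 = -A^10 - 5*A^6 - 10*A^2 - 10*A^-2 - 5*A^-6 - A^-10; d^6 = A^12 + 6*A^8 + 15*A^4 + 20 + 15*A^-4 + 6*A^-8 + A^-12.
  A^8 * (d^3) = -A^14 - 3*A^10 - 3*A^6 - A^2
  A^6 * (5*d^2 + 3*d^4) = 3*A^14 + 17*A^10 + 28*A^6 + 17*A^2 + 3*A^-2
  A^4 * (10*d + 15*d^3 + 3*d^5) = -3*A^14 - 30*A^10 - 85*A^6 - 85*A^2 - 30*A^-2 - 3*A^-6
  A^2 * (8 + 32*d^2 + 15*d^4 + d^6) = A^14 + 21*A^10 + 107*A^6 + 182*A^2 + 107*A^-2 + 21*A^-6 + A^-10
  A^0 * (30*d + 35*d^3 + 5*d^5) = -5*A^10 - 60*A^6 - 185*A^2 - 185*A^-2 - 60*A^-6 - 5*A^-10
  A^-2 * (3 + 39*d^2 + 14*d^4) = 14*A^6 + 95*A^2 + 165*A^-2 + 95*A^-6 + 14*A^-10
  A^-4 * (7*d + 20*d^3 + d^5) = -A^6 - 25*A^2 - 77*A^-2 - 77*A^-6 - 25*A^-10 - A^-14
  A^-6 * (5*d^2 + 3*d^4) = 3*A^2 + 17*A^-2 + 28*A^-6 + 17*A^-10 + 3*A^-14
  A^-8 * (d^3) = -A^-2 - 3*A^-6 - 3*A^-10 - A^-14
Summing the groups: <K> = A^2 - A^-2 + A^-6 - A^-10 + A^-14
Normalise by the writhe: (-A^3)^(-w) = (-A^3)^(2) = A^6, so f(A) = A^6 * <K> = A^8 - A^4 + 1 - A^-4 + A^-8.
Substitute A = t^(-1/4), i.e. A^e → t^(-e/4): V(t) = t^2 - t + 1 - t^-1 + t^-2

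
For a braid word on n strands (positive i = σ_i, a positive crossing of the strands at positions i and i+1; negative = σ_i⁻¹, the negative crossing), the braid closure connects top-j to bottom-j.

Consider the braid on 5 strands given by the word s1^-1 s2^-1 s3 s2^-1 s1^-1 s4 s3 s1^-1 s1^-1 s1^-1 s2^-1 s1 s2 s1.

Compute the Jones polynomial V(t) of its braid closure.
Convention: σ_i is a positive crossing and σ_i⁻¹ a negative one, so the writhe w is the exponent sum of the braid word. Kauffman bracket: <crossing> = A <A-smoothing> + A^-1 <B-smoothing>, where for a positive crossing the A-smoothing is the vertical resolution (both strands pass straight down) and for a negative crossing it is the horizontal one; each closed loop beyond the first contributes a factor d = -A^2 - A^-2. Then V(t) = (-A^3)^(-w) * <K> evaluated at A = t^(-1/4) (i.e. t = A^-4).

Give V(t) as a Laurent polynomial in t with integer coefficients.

t - 1 + 3*t^-1 - 4*t^-2 + 4*t^-3 - 4*t^-4 + 3*t^-5 - 2*t^-6 + t^-7

Derivation:
The presented braid s1^-1 s2^-1 s3 s2^-1 s1^-1 s4 s3 s1^-1 s1^-1 s1^-1 s2^-1 s1 s2 s1 on 5 strands reduces by inverse Markov moves (closure unchanged at each step):
  Deconjugate: the word is γ·β·γ⁻¹ with γ = s1^-1 s2^-1 (prefix) and γ⁻¹ = s2 s1 (suffix); strip both.
Reduced to β = s3 s2^-1 s1^-1 s4 s3 s1^-1 s1^-1 s1^-1 s2^-1 s1 on 5 strands, 10 crossings.
Compute on β:
Braid: s3 s2^-1 s1^-1 s4 s3 s1^-1 s1^-1 s1^-1 s2^-1 s1 on 5 strands, 10 crossings.
Writhe w = (#positive) - (#negative) = 4 - 6 = -2.
State-sum expansion of <K>. There are 2^10 = 1024 states.
Smooth each crossing (0=||, 1=⌣⌢); contribution A^(Σ sign_k(1-2s_k)) * d^(L-1).
Tabulate the states by total A-exponent and number of loops L (A-exp: L × count):
  A^10: L=7 ×1
  A^8: L=6 ×10
  A^6: L=5 ×42, L=7 ×3
  A^4: L=4 ×95, L=6 ×24, L=8 ×1
  A^2: L=3 ×124, L=5 ×76, L=7 ×10
  A^0: L=2 ×90, L=4 ×126, L=6 ×35, L=8 ×1
  A^-2: L=1 ×28, L=3 ×116, L=5 ×61, L=7 ×5
  A^-4: L=2 ×50, L=4 ×60, L=6 ×10
  A^-6: L=1 ×5, L=3 ×29, L=5 ×11
  A^-8: L=2 ×4, L=4 ×6
  A^-10: L=3 ×1
Each group contributes A^e * Σ count * d^(L-1):
Powers of d = -A^2 - A^-2: d^2 = A^4 + 2 + A^-4; d^3 = -A^6 - 3*A^2 - 3*A^-2 - A^-6; d^4 = A^8 + 4*A^4 + 6 + 4*A^-4 + A^-8; d^5 = -A^10 - 5*A^6 - 10*A^2 - 10*A^-2 - 5*A^-6 - A^-10; d^6 = A^12 + 6*A^8 + 15*A^4 + 20 + 15*A^-4 + 6*A^-8 + A^-12; d^7 = -A^14 - 7*A^10 - 21*A^6 - 35*A^2 - 35*A^-2 - 21*A^-6 - 7*A^-10 - A^-14.
  A^10 * (d^6) = A^22 + 6*A^18 + 15*A^14 + 20*A^10 + 15*A^6 + 6*A^2 + A^-2
  A^8 * (10*d^5) = -10*A^18 - 50*A^14 - 100*A^10 - 100*A^6 - 50*A^2 - 10*A^-2
  A^6 * (42*d^4 + 3*d^6) = 3*A^18 + 60*A^14 + 213*A^10 + 312*A^6 + 213*A^2 + 60*A^-2 + 3*A^-6
  A^4 * (95*d^3 + 24*d^5 + d^7) = -A^18 - 31*A^14 - 236*A^10 - 560*A^6 - 560*A^2 - 236*A^-2 - 31*A^-6 - A^-10
  A^2 * (124*d^2 + 76*d^4 + 10*d^6) = 10*A^14 + 136*A^10 + 578*A^6 + 904*A^2 + 578*A^-2 + 136*A^-6 + 10*A^-10
  A^0 * (90*d + 126*d^3 + 35*d^5 + d^7) = -A^14 - 42*A^10 - 322*A^6 - 853*A^2 - 853*A^-2 - 322*A^-6 - 42*A^-10 - A^-14
  A^-2 * (28 + 116*d^2 + 61*d^4 + 5*d^6) = 5*A^10 + 91*A^6 + 435*A^2 + 726*A^-2 + 435*A^-6 + 91*A^-10 + 5*A^-14
  A^-4 * (50*d + 60*d^3 + 10*d^5) = -10*A^6 - 110*A^2 - 330*A^-2 - 330*A^-6 - 110*A^-10 - 10*A^-14
  A^-6 * (5 + 29*d^2 + 11*d^4) = 11*A^2 + 73*A^-2 + 129*A^-6 + 73*A^-10 + 11*A^-14
  A^-8 * (4*d + 6*d^3) = -6*A^-2 - 22*A^-6 - 22*A^-10 - 6*A^-14
  A^-10 * (d^2) = A^-6 + 2*A^-10 + A^-14
Summing the groups: <K> = A^22 - 2*A^18 + 3*A^14 - 4*A^10 + 4*A^6 - 4*A^2 + 3*A^-2 - A^-6 + A^-10
Normalise by the writhe: (-A^3)^(-w) = (-A^3)^(2) = A^6, so f(A) = A^6 * <K> = A^28 - 2*A^24 + 3*A^20 - 4*A^16 + 4*A^12 - 4*A^8 + 3*A^4 - 1 + A^-4.
Substitute A = t^(-1/4), i.e. A^e → t^(-e/4): V(t) = t - 1 + 3*t^-1 - 4*t^-2 + 4*t^-3 - 4*t^-4 + 3*t^-5 - 2*t^-6 + t^-7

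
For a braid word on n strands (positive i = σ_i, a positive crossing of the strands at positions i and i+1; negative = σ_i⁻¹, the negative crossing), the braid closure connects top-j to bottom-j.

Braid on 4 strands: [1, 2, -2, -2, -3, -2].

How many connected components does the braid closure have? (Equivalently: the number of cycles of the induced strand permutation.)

Track the strand permutation on 4 strands, starting from identity.
  step 1: s1 swaps positions 1,2 -> [2 1 3 4]
  step 2: s2 swaps positions 2,3 -> [2 3 1 4]
  step 3: s2^-1 swaps positions 2,3 -> [2 1 3 4]
  step 4: s2^-1 swaps positions 2,3 -> [2 3 1 4]
  step 5: s3^-1 swaps positions 3,4 -> [2 3 4 1]
  step 6: s2^-1 swaps positions 2,3 -> [2 4 3 1]
Final permutation (position -> original strand): [2 4 3 1]
Closure components = cycle count of this permutation = 2.

Answer: 2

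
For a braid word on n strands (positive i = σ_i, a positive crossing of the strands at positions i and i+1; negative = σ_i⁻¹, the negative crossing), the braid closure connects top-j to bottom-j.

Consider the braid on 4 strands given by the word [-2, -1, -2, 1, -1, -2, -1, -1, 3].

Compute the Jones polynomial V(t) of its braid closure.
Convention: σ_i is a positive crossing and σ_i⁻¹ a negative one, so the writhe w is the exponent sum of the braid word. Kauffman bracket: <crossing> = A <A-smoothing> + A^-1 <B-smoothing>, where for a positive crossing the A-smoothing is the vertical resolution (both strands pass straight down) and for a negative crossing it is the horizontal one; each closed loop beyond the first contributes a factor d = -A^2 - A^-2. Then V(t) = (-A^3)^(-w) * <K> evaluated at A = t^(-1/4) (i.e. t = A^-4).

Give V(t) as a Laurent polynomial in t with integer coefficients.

t^-2 + t^-4 - t^-5 + t^-6 - t^-7

Derivation:
The presented braid s2^-1 s1^-1 s2^-1 s1 s1^-1 s2^-1 s1^-1 s1^-1 s3 on 4 strands reduces by inverse Markov moves (closure unchanged at each step):
  Destabilize: the word has the form β·s3 where s3 occurs only as the final letter (β ∈ B_3); drop it and the last strand → 3 strands.
Reduced to β = s2^-1 s1^-1 s2^-1 s1 s1^-1 s2^-1 s1^-1 s1^-1 on 3 strands, 8 crossings.
Compute on β:
First cancel adjacent σ_i σ_i⁻¹ pairs (Reidemeister II — same braid, same closure): s2^-1 s1^-1 s2^-1 s1 s1^-1 s2^-1 s1^-1 s1^-1 → s2^-1 s1^-1 s2^-1 s2^-1 s1^-1 s1^-1.
Braid: s2^-1 s1^-1 s2^-1 s2^-1 s1^-1 s1^-1 on 3 strands, 6 crossings.
Writhe w = (#positive) - (#negative) = 0 - 6 = -6.
Computing the Kauffman bracket via state sum. There are 2^6 = 64 states.
Each crossing splits two ways (0=vertical, 1=horizontal). The state's weight is A^(#A-smoothings - #B-smoothings) * d^(loops - 1).
Tabulate the states by total A-exponent and number of loops L (A-exp: L × count):
  A^6: L=3 ×1
  A^4: L=2 ×4, L=4 ×2
  A^2: L=1 ×4, L=3 ×11
  A^0: L=2 ×18, L=4 ×2
  A^-2: L=1 ×9, L=3 ×6
  A^-4: L=2 ×6
  A^-6: L=3 ×1
Each group contributes A^e * Σ count * d^(L-1):
Powers of d = -A^2 - A^-2: d^2 = A^4 + 2 + A^-4; d^3 = -A^6 - 3*A^2 - 3*A^-2 - A^-6.
  A^6 * (d^2) = A^10 + 2*A^6 + A^2
  A^4 * (4*d + 2*d^3) = -2*A^10 - 10*A^6 - 10*A^2 - 2*A^-2
  A^2 * (4 + 11*d^2) = 11*A^6 + 26*A^2 + 11*A^-2
  A^0 * (18*d + 2*d^3) = -2*A^6 - 24*A^2 - 24*A^-2 - 2*A^-6
  A^-2 * (9 + 6*d^2) = 6*A^2 + 21*A^-2 + 6*A^-6
  A^-4 * (6*d) = -6*A^-2 - 6*A^-6
  A^-6 * (d^2) = A^-2 + 2*A^-6 + A^-10
Summing the groups: <K> = -A^10 + A^6 - A^2 + A^-2 + A^-10
Normalise by the writhe: (-A^3)^(-w) = (-A^3)^(6) = A^18, so f(A) = A^18 * <K> = -A^28 + A^24 - A^20 + A^16 + A^8.
Substitute A = t^(-1/4), i.e. A^e → t^(-e/4): V(t) = t^-2 + t^-4 - t^-5 + t^-6 - t^-7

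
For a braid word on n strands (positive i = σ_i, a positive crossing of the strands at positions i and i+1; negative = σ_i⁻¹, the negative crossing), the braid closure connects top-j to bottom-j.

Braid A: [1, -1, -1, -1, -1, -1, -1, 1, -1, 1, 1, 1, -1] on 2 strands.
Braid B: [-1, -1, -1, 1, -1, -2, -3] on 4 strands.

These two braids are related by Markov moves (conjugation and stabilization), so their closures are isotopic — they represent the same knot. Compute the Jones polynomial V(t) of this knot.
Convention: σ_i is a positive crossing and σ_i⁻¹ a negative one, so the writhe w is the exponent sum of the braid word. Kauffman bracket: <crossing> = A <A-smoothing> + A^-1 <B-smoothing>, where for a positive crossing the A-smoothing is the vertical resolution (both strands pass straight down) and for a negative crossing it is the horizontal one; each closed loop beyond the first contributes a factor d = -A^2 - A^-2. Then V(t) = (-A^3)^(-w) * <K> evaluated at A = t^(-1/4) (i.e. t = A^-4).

Markov-equivalent braids have isotopic closures, hence identical knot invariants. Strip the Markov moves from each word to reach a common short braid β, then compute V(t) once on β.
Braid A: s1 s1^-1 s1^-1 s1^-1 s1^-1 s1^-1 s1^-1 s1 s1^-1 s1 s1 s1 s1^-1 on 2 strands reduces by inverse Markov moves (closure unchanged at each step):
  Deconjugate: the word is γ·β·γ⁻¹ with γ = s1 s1^-1 (prefix) and γ⁻¹ = s1 s1^-1 (suffix); strip both.
  Deconjugate: the word is γ·β·γ⁻¹ with γ = s1^-1 s1^-1 (prefix) and γ⁻¹ = s1 s1 (suffix); strip both.
Reduced to β = s1^-1 s1^-1 s1^-1 s1 s1^-1 on 2 strands, 5 crossings.
Braid B: s1^-1 s1^-1 s1^-1 s1 s1^-1 s2^-1 s3^-1 on 4 strands reduces by inverse Markov moves (closure unchanged at each step):
  Destabilize: the word has the form β·s3^-1 where s3^-1 occurs only as the final letter (β ∈ B_3); drop it and the last strand → 3 strands.
  Destabilize: the word has the form β·s2^-1 where s2^-1 occurs only as the final letter (β ∈ B_2); drop it and the last strand → 2 strands.
Reduced to β = s1^-1 s1^-1 s1^-1 s1 s1^-1 on 2 strands, 5 crossings.
Both give the same β = s1^-1 s1^-1 s1^-1 s1 s1^-1 on 2 strands, so one state sum suffices:
First cancel adjacent σ_i σ_i⁻¹ pairs (Reidemeister II — same braid, same closure): s1^-1 s1^-1 s1^-1 s1 s1^-1 → s1^-1 s1^-1 s1^-1.
Braid: s1^-1 s1^-1 s1^-1 on 2 strands, 3 crossings.
Writhe w = (#positive) - (#negative) = 0 - 3 = -3.
State-sum expansion of <K>. There are 2^3 = 8 states.
Smooth each crossing (0=||, 1=⌣⌢); contribution A^(Σ sign_k(1-2s_k)) * d^(L-1).
  state 000: A-exp=-3, loops=2, term = A^-3 * d^1
  state 001: A-exp=-1, loops=1, term = A^-1 * d^0
  state 010: A-exp=-1, loops=1, term = A^-1 * d^0
  state 011: A-exp=+1, loops=2, term = A^1 * d^1
  state 100: A-exp=-1, loops=1, term = A^-1 * d^0
  state 101: A-exp=+1, loops=2, term = A^1 * d^1
  state 110: A-exp=+1, loops=2, term = A^1 * d^1
  state 111: A-exp=+3, loops=3, term = A^3 * d^2
Collect the terms by A-exponent (count of states per loop number):
Powers of d = -A^2 - A^-2: d^2 = A^4 + 2 + A^-4.
  A^3 * (d^2) = A^7 + 2*A^3 + A^-1
  A^1 * (3*d) = -3*A^3 - 3*A^-1
  A^-1 * (3) = 3*A^-1
  A^-3 * (d) = -A^-1 - A^-5
Summing the groups: <K> = A^7 - A^3 - A^-5
Normalise by the writhe: (-A^3)^(-w) = (-A^3)^(3) = -A^9, so f(A) = -A^9 * <K> = -A^16 + A^12 + A^4.
Substitute A = t^(-1/4), i.e. A^e → t^(-e/4): V(t) = t^-1 + t^-3 - t^-4

Answer: t^-1 + t^-3 - t^-4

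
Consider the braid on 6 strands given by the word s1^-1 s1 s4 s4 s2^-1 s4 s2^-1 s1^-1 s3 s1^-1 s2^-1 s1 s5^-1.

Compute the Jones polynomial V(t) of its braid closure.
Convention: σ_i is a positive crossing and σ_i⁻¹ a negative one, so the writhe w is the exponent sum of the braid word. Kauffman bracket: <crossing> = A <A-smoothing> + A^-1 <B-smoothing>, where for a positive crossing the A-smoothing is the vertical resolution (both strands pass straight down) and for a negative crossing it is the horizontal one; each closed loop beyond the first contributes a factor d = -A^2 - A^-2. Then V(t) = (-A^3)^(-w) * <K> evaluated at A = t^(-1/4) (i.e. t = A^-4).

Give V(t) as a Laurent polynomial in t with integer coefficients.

The presented braid s1^-1 s1 s4 s4 s2^-1 s4 s2^-1 s1^-1 s3 s1^-1 s2^-1 s1 s5^-1 on 6 strands reduces by inverse Markov moves (closure unchanged at each step):
  Destabilize: the word has the form β·s5^-1 where s5^-1 occurs only as the final letter (β ∈ B_5); drop it and the last strand → 5 strands.
  Deconjugate: the word is γ·β·γ⁻¹ with γ = s1^-1 (prefix) and γ⁻¹ = s1 (suffix); strip both.
Reduced to β = s1 s4 s4 s2^-1 s4 s2^-1 s1^-1 s3 s1^-1 s2^-1 on 5 strands, 10 crossings.
Compute on β:
Braid: s1 s4 s4 s2^-1 s4 s2^-1 s1^-1 s3 s1^-1 s2^-1 on 5 strands, 10 crossings.
Writhe w = (#positive) - (#negative) = 5 - 5 = 0.
Enumerate smoothing states for the bracket polynomial. There are 2^10 = 1024 states.
For each crossing: s=0 is the vertical smoothing, s=1 horizontal. Crossing k contributes A^(sign_k * (1 - 2*s_k)); loop factor d = -A^2 - A^-2.
Tabulate the states by total A-exponent and number of loops L (A-exp: L × count):
  A^10: L=6 ×1
  A^8: L=5 ×10
  A^6: L=4 ×40, L=6 ×5
  A^4: L=3 ×80, L=5 ×39, L=7 ×1
  A^2: L=2 ×79, L=4 ×117, L=6 ×14
  A^0: L=1 ×30, L=3 ×158, L=5 ×62, L=7 ×2
  A^-2: L=2 ×84, L=4 ×111, L=6 ×15
  A^-4: L=1 ×9, L=3 ×74, L=5 ×36, L=7 ×1
  A^-6: L=2 ×12, L=4 ×29, L=6 ×4
  A^-8: L=3 ×6, L=5 ×4
  A^-10: L=4 ×1
Each group contributes A^e * Σ count * d^(L-1):
Powers of d = -A^2 - A^-2: d^2 = A^4 + 2 + A^-4; d^3 = -A^6 - 3*A^2 - 3*A^-2 - A^-6; d^4 = A^8 + 4*A^4 + 6 + 4*A^-4 + A^-8; d^5 = -A^10 - 5*A^6 - 10*A^2 - 10*A^-2 - 5*A^-6 - A^-10; d^6 = A^12 + 6*A^8 + 15*A^4 + 20 + 15*A^-4 + 6*A^-8 + A^-12.
  A^10 * (d^5) = -A^20 - 5*A^16 - 10*A^12 - 10*A^8 - 5*A^4 - 1
  A^8 * (10*d^4) = 10*A^16 + 40*A^12 + 60*A^8 + 40*A^4 + 10
  A^6 * (40*d^3 + 5*d^5) = -5*A^16 - 65*A^12 - 170*A^8 - 170*A^4 - 65 - 5*A^-4
  A^4 * (80*d^2 + 39*d^4 + d^6) = A^16 + 45*A^12 + 251*A^8 + 414*A^4 + 251 + 45*A^-4 + A^-8
  A^2 * (79*d + 117*d^3 + 14*d^5) = -14*A^12 - 187*A^8 - 570*A^4 - 570 - 187*A^-4 - 14*A^-8
  A^0 * (30 + 158*d^2 + 62*d^4 + 2*d^6) = 2*A^12 + 74*A^8 + 436*A^4 + 758 + 436*A^-4 + 74*A^-8 + 2*A^-12
  A^-2 * (84*d + 111*d^3 + 15*d^5) = -15*A^8 - 186*A^4 - 567 - 567*A^-4 - 186*A^-8 - 15*A^-12
  A^-4 * (9 + 74*d^2 + 36*d^4 + d^6) = A^8 + 42*A^4 + 233 + 393*A^-4 + 233*A^-8 + 42*A^-12 + A^-16
  A^-6 * (12*d + 29*d^3 + 4*d^5) = -4*A^4 - 49 - 139*A^-4 - 139*A^-8 - 49*A^-12 - 4*A^-16
  A^-8 * (6*d^2 + 4*d^4) = 4 + 22*A^-4 + 36*A^-8 + 22*A^-12 + 4*A^-16
  A^-10 * (d^3) = -A^-4 - 3*A^-8 - 3*A^-12 - A^-16
Summing the groups: <K> = -A^20 + A^16 - 2*A^12 + 4*A^8 - 3*A^4 + 4 - 3*A^-4 + 2*A^-8 - A^-12
Normalise by the writhe: (-A^3)^(-w) = (-A^3)^(0) = 1, so f(A) = 1 * <K> = -A^20 + A^16 - 2*A^12 + 4*A^8 - 3*A^4 + 4 - 3*A^-4 + 2*A^-8 - A^-12.
Substitute A = t^(-1/4), i.e. A^e → t^(-e/4): V(t) = -t^3 + 2*t^2 - 3*t + 4 - 3*t^-1 + 4*t^-2 - 2*t^-3 + t^-4 - t^-5

Answer: -t^3 + 2*t^2 - 3*t + 4 - 3*t^-1 + 4*t^-2 - 2*t^-3 + t^-4 - t^-5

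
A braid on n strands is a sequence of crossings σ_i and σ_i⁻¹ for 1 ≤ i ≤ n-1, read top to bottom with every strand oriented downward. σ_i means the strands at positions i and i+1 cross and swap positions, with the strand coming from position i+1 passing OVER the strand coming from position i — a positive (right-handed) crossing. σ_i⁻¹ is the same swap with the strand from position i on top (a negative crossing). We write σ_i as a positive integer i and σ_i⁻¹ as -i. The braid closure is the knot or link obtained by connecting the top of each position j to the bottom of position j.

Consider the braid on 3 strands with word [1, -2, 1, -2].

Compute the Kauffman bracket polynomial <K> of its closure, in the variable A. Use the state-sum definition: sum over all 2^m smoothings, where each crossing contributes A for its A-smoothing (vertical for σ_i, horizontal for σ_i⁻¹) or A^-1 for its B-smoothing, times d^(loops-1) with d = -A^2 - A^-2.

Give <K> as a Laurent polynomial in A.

Braid: s1 s2^-1 s1 s2^-1 on 3 strands, 4 crossings.
Writhe w = (#positive) - (#negative) = 2 - 2 = 0.
Computing the Kauffman bracket via state sum. There are 2^4 = 16 states.
Each crossing splits two ways (0=vertical, 1=horizontal). The state's weight is A^(#A-smoothings - #B-smoothings) * d^(loops - 1).
  state 0000: A-exp=+0, loops=3, term = A^0 * d^2
  state 0001: A-exp=+2, loops=2, term = A^2 * d^1
  state 0010: A-exp=-2, loops=2, term = A^-2 * d^1
  state 0011: A-exp=+0, loops=1, term = A^0 * d^0
  state 0100: A-exp=+2, loops=2, term = A^2 * d^1
  state 0101: A-exp=+4, loops=3, term = A^4 * d^2
  state 0110: A-exp=+0, loops=1, term = A^0 * d^0
  state 0111: A-exp=+2, loops=2, term = A^2 * d^1
  state 1000: A-exp=-2, loops=2, term = A^-2 * d^1
  state 1001: A-exp=+0, loops=1, term = A^0 * d^0
  state 1010: A-exp=-4, loops=3, term = A^-4 * d^2
  state 1011: A-exp=-2, loops=2, term = A^-2 * d^1
  state 1100: A-exp=+0, loops=1, term = A^0 * d^0
  state 1101: A-exp=+2, loops=2, term = A^2 * d^1
  state 1110: A-exp=-2, loops=2, term = A^-2 * d^1
  state 1111: A-exp=+0, loops=1, term = A^0 * d^0
Collect the terms by A-exponent (count of states per loop number):
Powers of d = -A^2 - A^-2: d^2 = A^4 + 2 + A^-4.
  A^4 * (d^2) = A^8 + 2*A^4 + 1
  A^2 * (4*d) = -4*A^4 - 4
  A^0 * (5 + d^2) = A^4 + 7 + A^-4
  A^-2 * (4*d) = -4 - 4*A^-4
  A^-4 * (d^2) = 1 + 2*A^-4 + A^-8
Summing the groups: <K> = A^8 - A^4 + 1 - A^-4 + A^-8

Answer: A^8 - A^4 + 1 - A^-4 + A^-8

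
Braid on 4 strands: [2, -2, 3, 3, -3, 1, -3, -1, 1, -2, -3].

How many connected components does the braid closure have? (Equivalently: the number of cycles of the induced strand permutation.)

Track the strand permutation on 4 strands, starting from identity.
  step 1: s2 swaps positions 2,3 -> [1 3 2 4]
  step 2: s2^-1 swaps positions 2,3 -> [1 2 3 4]
  step 3: s3 swaps positions 3,4 -> [1 2 4 3]
  step 4: s3 swaps positions 3,4 -> [1 2 3 4]
  step 5: s3^-1 swaps positions 3,4 -> [1 2 4 3]
  step 6: s1 swaps positions 1,2 -> [2 1 4 3]
  step 7: s3^-1 swaps positions 3,4 -> [2 1 3 4]
  step 8: s1^-1 swaps positions 1,2 -> [1 2 3 4]
  step 9: s1 swaps positions 1,2 -> [2 1 3 4]
  step 10: s2^-1 swaps positions 2,3 -> [2 3 1 4]
  step 11: s3^-1 swaps positions 3,4 -> [2 3 4 1]
Final permutation (position -> original strand): [2 3 4 1]
Closure components = cycle count of this permutation = 1.

Answer: 1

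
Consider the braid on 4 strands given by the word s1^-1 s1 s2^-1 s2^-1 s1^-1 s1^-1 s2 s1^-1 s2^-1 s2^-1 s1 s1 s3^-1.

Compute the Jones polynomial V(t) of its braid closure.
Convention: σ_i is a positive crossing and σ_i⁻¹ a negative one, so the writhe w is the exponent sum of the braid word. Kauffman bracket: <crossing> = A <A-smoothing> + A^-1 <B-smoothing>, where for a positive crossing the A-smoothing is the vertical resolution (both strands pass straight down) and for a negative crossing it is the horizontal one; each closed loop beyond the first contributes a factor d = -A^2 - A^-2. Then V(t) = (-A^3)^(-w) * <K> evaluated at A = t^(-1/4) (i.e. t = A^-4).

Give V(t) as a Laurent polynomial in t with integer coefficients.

-1 + 4*t^-1 - 5*t^-2 + 7*t^-3 - 7*t^-4 + 6*t^-5 - 5*t^-6 + 3*t^-7 - t^-8

Derivation:
The presented braid s1^-1 s1 s2^-1 s2^-1 s1^-1 s1^-1 s2 s1^-1 s2^-1 s2^-1 s1 s1 s3^-1 on 4 strands reduces by inverse Markov moves (closure unchanged at each step):
  Destabilize: the word has the form β·s3^-1 where s3^-1 occurs only as the final letter (β ∈ B_3); drop it and the last strand → 3 strands.
  Deconjugate: the word is γ·β·γ⁻¹ with γ = s1^-1 (prefix) and γ⁻¹ = s1 (suffix); strip both.
Reduced to β = s1 s2^-1 s2^-1 s1^-1 s1^-1 s2 s1^-1 s2^-1 s2^-1 s1 on 3 strands, 10 crossings.
Compute on β:
Braid: s1 s2^-1 s2^-1 s1^-1 s1^-1 s2 s1^-1 s2^-1 s2^-1 s1 on 3 strands, 10 crossings.
Writhe w = (#positive) - (#negative) = 3 - 7 = -4.
Enumerate smoothing states for the bracket polynomial. There are 2^10 = 1024 states.
For each crossing: s=0 is the vertical smoothing, s=1 horizontal. Crossing k contributes A^(sign_k * (1 - 2*s_k)); loop factor d = -A^2 - A^-2.
Tabulate the states by total A-exponent and number of loops L (A-exp: L × count):
  A^10: L=6 ×1
  A^8: L=5 ×10
  A^6: L=4 ×43, L=6 ×2
  A^4: L=3 ×98, L=5 ×22
  A^2: L=2 ×118, L=4 ×88, L=6 ×4
  A^0: L=1 ×60, L=3 ×162, L=5 ×30
  A^-2: L=2 ×128, L=4 ×79, L=6 ×3
  A^-4: L=1 ×23, L=3 ×84, L=5 ×13
  A^-6: L=2 ×27, L=4 ×18
  A^-8: L=1 ×2, L=3 ×8
  A^-10: L=2 ×1
Each group contributes A^e * Σ count * d^(L-1):
Powers of d = -A^2 - A^-2: d^2 = A^4 + 2 + A^-4; d^3 = -A^6 - 3*A^2 - 3*A^-2 - A^-6; d^4 = A^8 + 4*A^4 + 6 + 4*A^-4 + A^-8; d^5 = -A^10 - 5*A^6 - 10*A^2 - 10*A^-2 - 5*A^-6 - A^-10.
  A^10 * (d^5) = -A^20 - 5*A^16 - 10*A^12 - 10*A^8 - 5*A^4 - 1
  A^8 * (10*d^4) = 10*A^16 + 40*A^12 + 60*A^8 + 40*A^4 + 10
  A^6 * (43*d^3 + 2*d^5) = -2*A^16 - 53*A^12 - 149*A^8 - 149*A^4 - 53 - 2*A^-4
  A^4 * (98*d^2 + 22*d^4) = 22*A^12 + 186*A^8 + 328*A^4 + 186 + 22*A^-4
  A^2 * (118*d + 88*d^3 + 4*d^5) = -4*A^12 - 108*A^8 - 422*A^4 - 422 - 108*A^-4 - 4*A^-8
  A^0 * (60 + 162*d^2 + 30*d^4) = 30*A^8 + 282*A^4 + 564 + 282*A^-4 + 30*A^-8
  A^-2 * (128*d + 79*d^3 + 3*d^5) = -3*A^8 - 94*A^4 - 395 - 395*A^-4 - 94*A^-8 - 3*A^-12
  A^-4 * (23 + 84*d^2 + 13*d^4) = 13*A^4 + 136 + 269*A^-4 + 136*A^-8 + 13*A^-12
  A^-6 * (27*d + 18*d^3) = -18 - 81*A^-4 - 81*A^-8 - 18*A^-12
  A^-8 * (2 + 8*d^2) = 8*A^-4 + 18*A^-8 + 8*A^-12
  A^-10 * (d) = -A^-8 - A^-12
Summing the groups: <K> = -A^20 + 3*A^16 - 5*A^12 + 6*A^8 - 7*A^4 + 7 - 5*A^-4 + 4*A^-8 - A^-12
Normalise by the writhe: (-A^3)^(-w) = (-A^3)^(4) = A^12, so f(A) = A^12 * <K> = -A^32 + 3*A^28 - 5*A^24 + 6*A^20 - 7*A^16 + 7*A^12 - 5*A^8 + 4*A^4 - 1.
Substitute A = t^(-1/4), i.e. A^e → t^(-e/4): V(t) = -1 + 4*t^-1 - 5*t^-2 + 7*t^-3 - 7*t^-4 + 6*t^-5 - 5*t^-6 + 3*t^-7 - t^-8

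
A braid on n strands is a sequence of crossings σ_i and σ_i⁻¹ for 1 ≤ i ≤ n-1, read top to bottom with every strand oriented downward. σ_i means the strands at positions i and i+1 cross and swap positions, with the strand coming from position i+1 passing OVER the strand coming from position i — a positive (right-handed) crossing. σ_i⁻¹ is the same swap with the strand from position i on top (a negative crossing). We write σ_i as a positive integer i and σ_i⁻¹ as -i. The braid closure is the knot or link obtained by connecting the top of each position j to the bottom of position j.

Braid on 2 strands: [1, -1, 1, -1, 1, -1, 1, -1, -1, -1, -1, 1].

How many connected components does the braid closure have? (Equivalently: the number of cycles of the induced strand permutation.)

Track the strand permutation on 2 strands, starting from identity.
  step 1: s1 swaps positions 1,2 -> [2 1]
  step 2: s1^-1 swaps positions 1,2 -> [1 2]
  step 3: s1 swaps positions 1,2 -> [2 1]
  step 4: s1^-1 swaps positions 1,2 -> [1 2]
  step 5: s1 swaps positions 1,2 -> [2 1]
  step 6: s1^-1 swaps positions 1,2 -> [1 2]
  step 7: s1 swaps positions 1,2 -> [2 1]
  step 8: s1^-1 swaps positions 1,2 -> [1 2]
  step 9: s1^-1 swaps positions 1,2 -> [2 1]
  step 10: s1^-1 swaps positions 1,2 -> [1 2]
  step 11: s1^-1 swaps positions 1,2 -> [2 1]
  step 12: s1 swaps positions 1,2 -> [1 2]
Final permutation (position -> original strand): [1 2]
Closure components = cycle count of this permutation = 2.

Answer: 2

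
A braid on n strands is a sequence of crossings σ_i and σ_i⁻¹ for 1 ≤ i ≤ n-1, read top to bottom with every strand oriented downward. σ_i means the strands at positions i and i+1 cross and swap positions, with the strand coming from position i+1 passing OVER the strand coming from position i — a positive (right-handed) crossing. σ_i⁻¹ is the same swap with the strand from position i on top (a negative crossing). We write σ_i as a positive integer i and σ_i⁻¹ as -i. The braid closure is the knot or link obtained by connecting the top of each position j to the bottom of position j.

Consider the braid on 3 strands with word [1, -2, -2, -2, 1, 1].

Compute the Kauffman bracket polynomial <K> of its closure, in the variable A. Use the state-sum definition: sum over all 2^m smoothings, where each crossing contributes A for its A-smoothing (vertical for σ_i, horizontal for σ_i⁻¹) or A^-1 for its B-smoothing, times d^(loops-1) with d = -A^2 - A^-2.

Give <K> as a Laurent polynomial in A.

Braid: s1 s2^-1 s2^-1 s2^-1 s1 s1 on 3 strands, 6 crossings.
Writhe w = (#positive) - (#negative) = 3 - 3 = 0.
Computing the Kauffman bracket via state sum. There are 2^6 = 64 states.
For each crossing: s=0 is the vertical smoothing, s=1 horizontal. Crossing k contributes A^(sign_k * (1 - 2*s_k)); loop factor d = -A^2 - A^-2.
Tabulate the states by total A-exponent and number of loops L (A-exp: L × count):
  A^6: L=4 ×1
  A^4: L=3 ×6
  A^2: L=2 ×12, L=4 ×3
  A^0: L=1 ×9, L=3 ×10, L=5 ×1
  A^-2: L=2 ×12, L=4 ×3
  A^-4: L=3 ×6
  A^-6: L=4 ×1
Each group contributes A^e * Σ count * d^(L-1):
Powers of d = -A^2 - A^-2: d^2 = A^4 + 2 + A^-4; d^3 = -A^6 - 3*A^2 - 3*A^-2 - A^-6; d^4 = A^8 + 4*A^4 + 6 + 4*A^-4 + A^-8.
  A^6 * (d^3) = -A^12 - 3*A^8 - 3*A^4 - 1
  A^4 * (6*d^2) = 6*A^8 + 12*A^4 + 6
  A^2 * (12*d + 3*d^3) = -3*A^8 - 21*A^4 - 21 - 3*A^-4
  A^0 * (9 + 10*d^2 + d^4) = A^8 + 14*A^4 + 35 + 14*A^-4 + A^-8
  A^-2 * (12*d + 3*d^3) = -3*A^4 - 21 - 21*A^-4 - 3*A^-8
  A^-4 * (6*d^2) = 6 + 12*A^-4 + 6*A^-8
  A^-6 * (d^3) = -1 - 3*A^-4 - 3*A^-8 - A^-12
Summing the groups: <K> = -A^12 + A^8 - A^4 + 3 - A^-4 + A^-8 - A^-12

Answer: -A^12 + A^8 - A^4 + 3 - A^-4 + A^-8 - A^-12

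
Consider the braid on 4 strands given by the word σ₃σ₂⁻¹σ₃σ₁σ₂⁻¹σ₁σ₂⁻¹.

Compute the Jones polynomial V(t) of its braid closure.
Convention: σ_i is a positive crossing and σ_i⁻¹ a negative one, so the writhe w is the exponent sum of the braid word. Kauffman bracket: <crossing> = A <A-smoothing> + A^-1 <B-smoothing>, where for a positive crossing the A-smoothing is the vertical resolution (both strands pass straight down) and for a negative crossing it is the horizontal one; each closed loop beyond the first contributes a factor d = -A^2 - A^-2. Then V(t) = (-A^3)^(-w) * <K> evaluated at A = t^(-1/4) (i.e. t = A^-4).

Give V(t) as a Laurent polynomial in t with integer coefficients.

t^4 - 2*t^3 + 3*t^2 - 4*t + 4 - 3*t^-1 + 3*t^-2 - t^-3

Derivation:
Braid: s3 s2^-1 s3 s1 s2^-1 s1 s2^-1 on 4 strands, 7 crossings.
Writhe w = (#positive) - (#negative) = 4 - 3 = 1.
Computing the Kauffman bracket via state sum. There are 2^7 = 128 states.
Smooth each crossing (0=||, 1=⌣⌢); contribution A^(Σ sign_k(1-2s_k)) * d^(L-1).
Tabulate the states by total A-exponent and number of loops L (A-exp: L × count):
  A^7: L=5 ×1
  A^5: L=4 ×7
  A^3: L=3 ×21
  A^1: L=2 ×32, L=4 ×3
  A^-1: L=1 ×21, L=3 ×14
  A^-3: L=2 ×19, L=4 ×2
  A^-5: L=3 ×7
  A^-7: L=4 ×1
Each group contributes A^e * Σ count * d^(L-1):
Powers of d = -A^2 - A^-2: d^2 = A^4 + 2 + A^-4; d^3 = -A^6 - 3*A^2 - 3*A^-2 - A^-6; d^4 = A^8 + 4*A^4 + 6 + 4*A^-4 + A^-8.
  A^7 * (d^4) = A^15 + 4*A^11 + 6*A^7 + 4*A^3 + A^-1
  A^5 * (7*d^3) = -7*A^11 - 21*A^7 - 21*A^3 - 7*A^-1
  A^3 * (21*d^2) = 21*A^7 + 42*A^3 + 21*A^-1
  A^1 * (32*d + 3*d^3) = -3*A^7 - 41*A^3 - 41*A^-1 - 3*A^-5
  A^-1 * (21 + 14*d^2) = 14*A^3 + 49*A^-1 + 14*A^-5
  A^-3 * (19*d + 2*d^3) = -2*A^3 - 25*A^-1 - 25*A^-5 - 2*A^-9
  A^-5 * (7*d^2) = 7*A^-1 + 14*A^-5 + 7*A^-9
  A^-7 * (d^3) = -A^-1 - 3*A^-5 - 3*A^-9 - A^-13
Summing the groups: <K> = A^15 - 3*A^11 + 3*A^7 - 4*A^3 + 4*A^-1 - 3*A^-5 + 2*A^-9 - A^-13
Normalise by the writhe: (-A^3)^(-w) = (-A^3)^(-1) = -A^-3, so f(A) = -A^-3 * <K> = -A^12 + 3*A^8 - 3*A^4 + 4 - 4*A^-4 + 3*A^-8 - 2*A^-12 + A^-16.
Substitute A = t^(-1/4), i.e. A^e → t^(-e/4): V(t) = t^4 - 2*t^3 + 3*t^2 - 4*t + 4 - 3*t^-1 + 3*t^-2 - t^-3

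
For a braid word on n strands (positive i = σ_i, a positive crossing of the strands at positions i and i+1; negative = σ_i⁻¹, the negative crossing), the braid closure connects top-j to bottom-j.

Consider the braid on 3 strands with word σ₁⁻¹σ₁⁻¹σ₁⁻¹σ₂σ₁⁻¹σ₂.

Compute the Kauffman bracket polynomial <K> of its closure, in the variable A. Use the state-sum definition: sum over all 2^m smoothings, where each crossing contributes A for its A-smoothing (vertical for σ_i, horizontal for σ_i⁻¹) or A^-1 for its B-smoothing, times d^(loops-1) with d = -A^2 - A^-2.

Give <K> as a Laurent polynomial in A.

A^14 - 2*A^10 + 2*A^6 - 2*A^2 + 2*A^-2 - A^-6 + A^-10

Derivation:
Braid: s1^-1 s1^-1 s1^-1 s2 s1^-1 s2 on 3 strands, 6 crossings.
Writhe w = (#positive) - (#negative) = 2 - 4 = -2.
Computing the Kauffman bracket via state sum. There are 2^6 = 64 states.
Each crossing splits two ways (0=vertical, 1=horizontal). The state's weight is A^(#A-smoothings - #B-smoothings) * d^(loops - 1).
Tabulate the states by total A-exponent and number of loops L (A-exp: L × count):
  A^6: L=5 ×1
  A^4: L=4 ×6
  A^2: L=3 ×15
  A^0: L=2 ×19, L=4 ×1
  A^-2: L=1 ×11, L=3 ×4
  A^-4: L=2 ×6
  A^-6: L=3 ×1
Each group contributes A^e * Σ count * d^(L-1):
Powers of d = -A^2 - A^-2: d^2 = A^4 + 2 + A^-4; d^3 = -A^6 - 3*A^2 - 3*A^-2 - A^-6; d^4 = A^8 + 4*A^4 + 6 + 4*A^-4 + A^-8.
  A^6 * (d^4) = A^14 + 4*A^10 + 6*A^6 + 4*A^2 + A^-2
  A^4 * (6*d^3) = -6*A^10 - 18*A^6 - 18*A^2 - 6*A^-2
  A^2 * (15*d^2) = 15*A^6 + 30*A^2 + 15*A^-2
  A^0 * (19*d + d^3) = -A^6 - 22*A^2 - 22*A^-2 - A^-6
  A^-2 * (11 + 4*d^2) = 4*A^2 + 19*A^-2 + 4*A^-6
  A^-4 * (6*d) = -6*A^-2 - 6*A^-6
  A^-6 * (d^2) = A^-2 + 2*A^-6 + A^-10
Summing the groups: <K> = A^14 - 2*A^10 + 2*A^6 - 2*A^2 + 2*A^-2 - A^-6 + A^-10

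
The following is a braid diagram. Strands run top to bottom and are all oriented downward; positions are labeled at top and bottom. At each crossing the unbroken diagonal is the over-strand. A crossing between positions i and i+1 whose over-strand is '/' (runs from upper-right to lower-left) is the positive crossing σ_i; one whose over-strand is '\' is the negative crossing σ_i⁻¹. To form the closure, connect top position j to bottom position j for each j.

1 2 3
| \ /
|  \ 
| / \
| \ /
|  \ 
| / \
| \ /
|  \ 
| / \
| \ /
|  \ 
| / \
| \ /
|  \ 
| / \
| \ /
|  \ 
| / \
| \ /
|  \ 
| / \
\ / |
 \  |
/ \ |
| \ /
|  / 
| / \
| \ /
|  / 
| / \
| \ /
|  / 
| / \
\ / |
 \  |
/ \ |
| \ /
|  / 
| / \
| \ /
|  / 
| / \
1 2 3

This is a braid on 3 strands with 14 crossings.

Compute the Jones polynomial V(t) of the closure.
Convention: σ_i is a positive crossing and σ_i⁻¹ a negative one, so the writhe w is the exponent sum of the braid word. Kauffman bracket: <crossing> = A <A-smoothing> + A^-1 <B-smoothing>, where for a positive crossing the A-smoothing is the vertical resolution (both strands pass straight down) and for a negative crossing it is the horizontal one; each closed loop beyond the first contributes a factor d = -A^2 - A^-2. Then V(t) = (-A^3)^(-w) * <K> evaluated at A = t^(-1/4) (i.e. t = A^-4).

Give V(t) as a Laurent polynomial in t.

Reading the diagram top to bottom ('/'-over between positions i,i+1 = s_i, '\'-over = s_i^-1): braid word = s2^-1 s2^-1 s2^-1 s2^-1 s2^-1 s2^-1 s2^-1 s1^-1 s2 s2 s2 s1^-1 s2 s2.
The presented braid s2^-1 s2^-1 s2^-1 s2^-1 s2^-1 s2^-1 s2^-1 s1^-1 s2 s2 s2 s1^-1 s2 s2 on 3 strands reduces by inverse Markov moves (closure unchanged at each step):
  Deconjugate: the word is γ·β·γ⁻¹ with γ = s2^-1 (prefix) and γ⁻¹ = s2 (suffix); strip both.
  Deconjugate: the word is γ·β·γ⁻¹ with γ = s2^-1 (prefix) and γ⁻¹ = s2 (suffix); strip both.
Reduced to β = s2^-1 s2^-1 s2^-1 s2^-1 s2^-1 s1^-1 s2 s2 s2 s1^-1 on 3 strands, 10 crossings.
Compute on β:
Braid: s2^-1 s2^-1 s2^-1 s2^-1 s2^-1 s1^-1 s2 s2 s2 s1^-1 on 3 strands, 10 crossings.
Writhe w = (#positive) - (#negative) = 3 - 7 = -4.
Enumerate smoothing states for the bracket polynomial. There are 2^10 = 1024 states.
Smooth each crossing (0=||, 1=⌣⌢); contribution A^(Σ sign_k(1-2s_k)) * d^(L-1).
Tabulate the states by total A-exponent and number of loops L (A-exp: L × count):
  A^10: L=6 ×1
  A^8: L=5 ×10
  A^6: L=4 ×35, L=6 ×10
  A^4: L=3 ×60, L=5 ×50, L=7 ×10
  A^2: L=2 ×55, L=4 ×100, L=6 ×50, L=8 ×5
  A^0: L=1 ×25, L=3 ×101, L=5 ×100, L=7 ×25, L=9 ×1
  A^-2: L=2 ×55, L=4 ×100, L=6 ×50, L=8 ×5
  A^-4: L=1 ×6, L=3 ×54, L=5 ×50, L=7 ×10
  A^-6: L=2 ×9, L=4 ×26, L=6 ×10
  A^-8: L=3 ×5, L=5 ×5
  A^-10: L=4 ×1
Each group contributes A^e * Σ count * d^(L-1):
Powers of d = -A^2 - A^-2: d^2 = A^4 + 2 + A^-4; d^3 = -A^6 - 3*A^2 - 3*A^-2 - A^-6; d^4 = A^8 + 4*A^4 + 6 + 4*A^-4 + A^-8; d^5 = -A^10 - 5*A^6 - 10*A^2 - 10*A^-2 - 5*A^-6 - A^-10; d^6 = A^12 + 6*A^8 + 15*A^4 + 20 + 15*A^-4 + 6*A^-8 + A^-12; d^7 = -A^14 - 7*A^10 - 21*A^6 - 35*A^2 - 35*A^-2 - 21*A^-6 - 7*A^-10 - A^-14; d^8 = A^16 + 8*A^12 + 28*A^8 + 56*A^4 + 70 + 56*A^-4 + 28*A^-8 + 8*A^-12 + A^-16.
  A^10 * (d^5) = -A^20 - 5*A^16 - 10*A^12 - 10*A^8 - 5*A^4 - 1
  A^8 * (10*d^4) = 10*A^16 + 40*A^12 + 60*A^8 + 40*A^4 + 10
  A^6 * (35*d^3 + 10*d^5) = -10*A^16 - 85*A^12 - 205*A^8 - 205*A^4 - 85 - 10*A^-4
  A^4 * (60*d^2 + 50*d^4 + 10*d^6) = 10*A^16 + 110*A^12 + 410*A^8 + 620*A^4 + 410 + 110*A^-4 + 10*A^-8
  A^2 * (55*d + 100*d^3 + 50*d^5 + 5*d^7) = -5*A^16 - 85*A^12 - 455*A^8 - 1030*A^4 - 1030 - 455*A^-4 - 85*A^-8 - 5*A^-12
  A^0 * (25 + 101*d^2 + 100*d^4 + 25*d^6 + d^8) = A^16 + 33*A^12 + 278*A^8 + 932*A^4 + 1397 + 932*A^-4 + 278*A^-8 + 33*A^-12 + A^-16
  A^-2 * (55*d + 100*d^3 + 50*d^5 + 5*d^7) = -5*A^12 - 85*A^8 - 455*A^4 - 1030 - 1030*A^-4 - 455*A^-8 - 85*A^-12 - 5*A^-16
  A^-4 * (6 + 54*d^2 + 50*d^4 + 10*d^6) = 10*A^8 + 110*A^4 + 404 + 614*A^-4 + 404*A^-8 + 110*A^-12 + 10*A^-16
  A^-6 * (9*d + 26*d^3 + 10*d^5) = -10*A^4 - 76 - 187*A^-4 - 187*A^-8 - 76*A^-12 - 10*A^-16
  A^-8 * (5*d^2 + 5*d^4) = 5 + 25*A^-4 + 40*A^-8 + 25*A^-12 + 5*A^-16
  A^-10 * (d^3) = -A^-4 - 3*A^-8 - 3*A^-12 - A^-16
Summing the groups: <K> = -A^20 + A^16 - 2*A^12 + 3*A^8 - 3*A^4 + 4 - 2*A^-4 + 2*A^-8 - A^-12
Normalise by the writhe: (-A^3)^(-w) = (-A^3)^(4) = A^12, so f(A) = A^12 * <K> = -A^32 + A^28 - 2*A^24 + 3*A^20 - 3*A^16 + 4*A^12 - 2*A^8 + 2*A^4 - 1.
Substitute A = t^(-1/4), i.e. A^e → t^(-e/4): V(t) = -1 + 2*t^-1 - 2*t^-2 + 4*t^-3 - 3*t^-4 + 3*t^-5 - 2*t^-6 + t^-7 - t^-8

Answer: -1 + 2*t^-1 - 2*t^-2 + 4*t^-3 - 3*t^-4 + 3*t^-5 - 2*t^-6 + t^-7 - t^-8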